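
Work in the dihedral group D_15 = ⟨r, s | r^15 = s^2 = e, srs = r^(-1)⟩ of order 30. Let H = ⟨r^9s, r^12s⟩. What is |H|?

|⟨r^9s⟩| = 2 and |⟨r^12s⟩| = 2, so |H| is a multiple of lcm(2, 2) = 2 and divides |G| = 30.
Closing under the operation: H = {e, r^3, r^6, r^9, r^12, s, r^3s, r^6s, r^9s, r^12s}, so |H| = 10.

10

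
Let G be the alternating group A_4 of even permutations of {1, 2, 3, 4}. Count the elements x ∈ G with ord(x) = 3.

The elements of order 3 are: (2 3 4), (2 4 3), (1 2 3), (1 2 4), (1 3 2), (1 3 4), (1 4 2), (1 4 3).
That's 8.

8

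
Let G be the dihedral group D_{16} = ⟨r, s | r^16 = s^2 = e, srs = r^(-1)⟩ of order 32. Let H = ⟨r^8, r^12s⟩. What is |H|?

4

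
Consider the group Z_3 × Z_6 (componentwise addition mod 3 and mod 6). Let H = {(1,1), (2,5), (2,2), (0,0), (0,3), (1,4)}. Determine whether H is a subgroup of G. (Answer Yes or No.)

Yes

|H| = 6 divides |G| = 18, consistent with Lagrange.
H contains the identity, every element's inverse is in H, and H is closed under +: it is a subgroup.
In fact H = ⟨(2,5)⟩.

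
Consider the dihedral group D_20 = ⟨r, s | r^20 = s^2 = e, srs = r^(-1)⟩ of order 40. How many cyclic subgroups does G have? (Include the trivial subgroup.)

26

A cyclic subgroup of order d is generated by each of its φ(d) elements of order d, so the cyclic subgroups of order d number (#elements of order d)/φ(d).
Cyclic subgroups by order — order 1: 1; order 2: 21; order 4: 1; order 5: 1; order 10: 1; order 20: 1.
Total: 26.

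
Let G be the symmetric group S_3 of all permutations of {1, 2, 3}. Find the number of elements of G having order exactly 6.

No element of G has order 6 (even though 6 | 6).

0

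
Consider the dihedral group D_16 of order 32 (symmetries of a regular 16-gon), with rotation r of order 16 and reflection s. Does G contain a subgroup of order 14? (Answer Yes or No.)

No

14 does not divide |G| = 32, so by Lagrange no subgroup of order 14 exists.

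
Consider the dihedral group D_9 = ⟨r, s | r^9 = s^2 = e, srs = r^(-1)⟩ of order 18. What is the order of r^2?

9

Computing powers of r^2: the smallest k with (r^2)^k = e is k = 9.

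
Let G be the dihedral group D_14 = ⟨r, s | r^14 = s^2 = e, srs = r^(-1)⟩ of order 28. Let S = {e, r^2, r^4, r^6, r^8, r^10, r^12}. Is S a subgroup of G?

Yes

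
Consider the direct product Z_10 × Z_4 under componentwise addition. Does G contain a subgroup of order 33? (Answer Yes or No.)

No

33 does not divide |G| = 40, so by Lagrange no subgroup of order 33 exists.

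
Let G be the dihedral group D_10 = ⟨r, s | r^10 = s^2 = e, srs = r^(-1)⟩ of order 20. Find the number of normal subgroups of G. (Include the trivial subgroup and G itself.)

7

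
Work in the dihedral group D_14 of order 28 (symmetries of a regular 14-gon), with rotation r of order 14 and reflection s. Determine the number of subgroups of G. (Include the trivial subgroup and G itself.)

28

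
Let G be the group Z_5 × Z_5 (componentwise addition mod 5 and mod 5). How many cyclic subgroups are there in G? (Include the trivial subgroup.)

7

Group the elements of G by the cyclic subgroup they generate; each cyclic subgroup of order d accounts for φ(d) elements.
Cyclic subgroups by order — order 1: 1; order 5: 6.
Total: 7.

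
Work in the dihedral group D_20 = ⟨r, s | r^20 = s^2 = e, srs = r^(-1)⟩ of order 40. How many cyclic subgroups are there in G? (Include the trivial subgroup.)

26

A cyclic subgroup of order d is generated by each of its φ(d) elements of order d, so the cyclic subgroups of order d number (#elements of order d)/φ(d).
Cyclic subgroups by order — order 1: 1; order 2: 21; order 4: 1; order 5: 1; order 10: 1; order 20: 1.
Total: 26.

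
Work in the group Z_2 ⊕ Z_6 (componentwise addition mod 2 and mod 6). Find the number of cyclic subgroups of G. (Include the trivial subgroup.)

8

A cyclic subgroup of order d is generated by each of its φ(d) elements of order d, so the cyclic subgroups of order d number (#elements of order d)/φ(d).
Cyclic subgroups by order — order 1: 1; order 2: 3; order 3: 1; order 6: 3.
Total: 8.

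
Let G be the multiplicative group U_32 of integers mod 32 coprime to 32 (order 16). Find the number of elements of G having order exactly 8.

8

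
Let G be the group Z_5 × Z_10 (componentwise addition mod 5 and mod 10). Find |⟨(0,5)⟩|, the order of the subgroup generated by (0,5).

2

The order of (0,5) in Z_5 × Z_10 is lcm(ord(0) in Z_5, ord(5) in Z_10).
ord(0) = 1 and ord(5) = 2, so |⟨(0,5)⟩| = lcm(1, 2) = 2.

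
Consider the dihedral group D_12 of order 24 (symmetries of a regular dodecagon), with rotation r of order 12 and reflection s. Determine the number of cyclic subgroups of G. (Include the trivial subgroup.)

Group the elements of G by the cyclic subgroup they generate; each cyclic subgroup of order d accounts for φ(d) elements.
Cyclic subgroups by order — order 1: 1; order 2: 13; order 3: 1; order 4: 1; order 6: 1; order 12: 1.
Total: 18.

18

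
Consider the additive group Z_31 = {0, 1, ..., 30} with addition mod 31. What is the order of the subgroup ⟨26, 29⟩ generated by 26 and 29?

31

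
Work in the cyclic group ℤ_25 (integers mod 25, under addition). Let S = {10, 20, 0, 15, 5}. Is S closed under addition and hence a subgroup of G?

|S| = 5 divides |G| = 25, consistent with Lagrange.
S contains the identity, every element's inverse is in S, and S is closed under +: it is a subgroup.
In fact S = ⟨20⟩.

Yes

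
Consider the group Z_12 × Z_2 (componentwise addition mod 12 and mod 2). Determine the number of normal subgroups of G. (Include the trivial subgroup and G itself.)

G is abelian, so every subgroup is normal.
G has 16 subgroups in total, hence 16 normal subgroups.

16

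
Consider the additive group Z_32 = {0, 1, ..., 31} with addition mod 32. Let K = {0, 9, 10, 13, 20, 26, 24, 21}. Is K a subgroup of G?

26 ∈ K but its inverse 6 ∉ K, so K is not a subgroup.

No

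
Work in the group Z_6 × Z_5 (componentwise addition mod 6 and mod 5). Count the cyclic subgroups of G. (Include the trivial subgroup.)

8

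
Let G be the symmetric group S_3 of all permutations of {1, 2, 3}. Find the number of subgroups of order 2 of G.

3

|G| = 6 and 2 | 6, so subgroups of order 2 are possible by Lagrange.
The subgroups of order 2 are: {e, (1 2)}; {e, (1 3)}; {e, (2 3)}.
So G has 3 subgroups of order 2.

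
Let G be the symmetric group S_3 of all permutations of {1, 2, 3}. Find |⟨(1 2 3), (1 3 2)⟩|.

|⟨(1 2 3)⟩| = 3 and |⟨(1 3 2)⟩| = 3, so |H| is a multiple of lcm(3, 3) = 3 and divides |G| = 6.
Closing under the operation: H = {e, (1 2 3), (1 3 2)}, so |H| = 3.

3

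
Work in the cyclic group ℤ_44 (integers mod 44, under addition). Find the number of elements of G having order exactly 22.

10

In a cyclic group of order 44, the number of elements of order d (for d | 44) is φ(d).
φ(22) = 10.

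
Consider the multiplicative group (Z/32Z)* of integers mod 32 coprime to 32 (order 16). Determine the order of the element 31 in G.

Compute successive powers of 31 mod 32: 31, 1; 31^2 ≡ 1 (mod 32).
So |⟨31⟩| = 2.

2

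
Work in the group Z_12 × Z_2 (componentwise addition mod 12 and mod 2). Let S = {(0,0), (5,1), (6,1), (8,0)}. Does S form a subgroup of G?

No

(5,1) ∈ S but its inverse (7,1) ∉ S, so S is not a subgroup.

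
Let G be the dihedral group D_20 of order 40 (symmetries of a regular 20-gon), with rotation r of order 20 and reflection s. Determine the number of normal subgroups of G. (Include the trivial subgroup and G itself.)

G has 48 subgroups. Checking conjugation-invariance by order — order 1: 1/1 normal; order 2: 1/21 normal; order 4: 1/11 normal; order 5: 1/1 normal; order 8: 0/5 normal; order 10: 1/5 normal; order 20: 3/3 normal; order 40: 1/1 normal.
Total normal subgroups: 9.

9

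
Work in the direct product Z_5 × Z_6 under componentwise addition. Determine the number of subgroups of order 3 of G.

|G| = 30 and 3 | 30, so subgroups of order 3 are possible by Lagrange.
The subgroups of order 3 are: {(0,0), (0,2), (0,4)}.
So G has 1 subgroup of order 3.

1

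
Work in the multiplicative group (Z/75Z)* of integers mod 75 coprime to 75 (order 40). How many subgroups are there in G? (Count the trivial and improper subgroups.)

16

|G| = 40, so by Lagrange every subgroup order divides 40. Divisors: 1, 2, 4, 5, 8, 10, 20, 40.
Subgroups by order — order 1: 1; order 2: 3; order 4: 3; order 5: 1; order 8: 1; order 10: 3; order 20: 3; order 40: 1.
Total: 1 + 3 + 3 + 1 + 1 + 3 + 3 + 1 = 16.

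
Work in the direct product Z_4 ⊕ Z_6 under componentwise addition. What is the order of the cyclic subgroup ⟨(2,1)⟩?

6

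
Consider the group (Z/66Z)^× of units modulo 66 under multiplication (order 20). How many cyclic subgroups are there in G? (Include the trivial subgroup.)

Group the elements of G by the cyclic subgroup they generate; each cyclic subgroup of order d accounts for φ(d) elements.
Cyclic subgroups by order — order 1: 1; order 2: 3; order 5: 1; order 10: 3.
Total: 8.

8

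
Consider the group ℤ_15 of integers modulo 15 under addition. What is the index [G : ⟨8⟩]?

|⟨8⟩| = 15 and |G| = 15.
By Lagrange, [G : H] = |G|/|H| = 15/15 = 1.

1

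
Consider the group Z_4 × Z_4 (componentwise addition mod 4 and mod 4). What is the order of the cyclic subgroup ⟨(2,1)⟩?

4

The order of (2,1) in Z_4 × Z_4 is lcm(ord(2) in Z_4, ord(1) in Z_4).
ord(2) = 2 and ord(1) = 4, so |⟨(2,1)⟩| = lcm(2, 4) = 4.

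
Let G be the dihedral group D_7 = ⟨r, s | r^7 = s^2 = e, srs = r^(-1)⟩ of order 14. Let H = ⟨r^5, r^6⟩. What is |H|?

|⟨r^5⟩| = 7 and |⟨r^6⟩| = 7, so |H| is a multiple of lcm(7, 7) = 7 and divides |G| = 14.
Closing under the operation: H = {e, r, r^2, r^3, r^4, r^5, r^6}, so |H| = 7.

7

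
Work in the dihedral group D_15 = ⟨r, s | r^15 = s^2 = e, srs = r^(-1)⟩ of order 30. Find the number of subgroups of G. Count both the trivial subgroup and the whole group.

|G| = 30, so by Lagrange every subgroup order divides 30. Divisors: 1, 2, 3, 5, 6, 10, 15, 30.
Subgroups by order — order 1: 1; order 2: 15; order 3: 1; order 5: 1; order 6: 5; order 10: 3; order 15: 1; order 30: 1.
Total: 1 + 15 + 1 + 1 + 5 + 3 + 1 + 1 = 28.

28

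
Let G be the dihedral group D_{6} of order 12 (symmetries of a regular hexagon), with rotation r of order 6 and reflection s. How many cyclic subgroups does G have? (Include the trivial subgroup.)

A cyclic subgroup of order d is generated by each of its φ(d) elements of order d, so the cyclic subgroups of order d number (#elements of order d)/φ(d).
Cyclic subgroups by order — order 1: 1; order 2: 7; order 3: 1; order 6: 1.
Total: 10.

10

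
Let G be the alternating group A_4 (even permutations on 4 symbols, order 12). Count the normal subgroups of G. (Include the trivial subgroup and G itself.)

3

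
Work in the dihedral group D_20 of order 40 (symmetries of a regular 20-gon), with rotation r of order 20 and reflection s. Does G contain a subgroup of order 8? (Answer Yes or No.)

8 | 40. A subgroup of order 8 is {e, r^5, r^10, r^15, s, r^5s, r^10s, r^15s}.

Yes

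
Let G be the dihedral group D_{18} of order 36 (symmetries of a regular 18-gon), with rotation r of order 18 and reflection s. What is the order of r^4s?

Computing powers of r^4s: the smallest k with (r^4s)^k = e is k = 2.

2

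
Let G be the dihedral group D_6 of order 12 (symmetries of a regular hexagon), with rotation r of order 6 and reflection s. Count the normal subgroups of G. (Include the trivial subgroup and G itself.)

G has 16 subgroups. Checking conjugation-invariance by order — order 1: 1/1 normal; order 2: 1/7 normal; order 3: 1/1 normal; order 4: 0/3 normal; order 6: 3/3 normal; order 12: 1/1 normal.
Total normal subgroups: 7.

7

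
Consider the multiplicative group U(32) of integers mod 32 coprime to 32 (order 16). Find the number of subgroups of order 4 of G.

3

|G| = 16 and 4 | 16, so subgroups of order 4 are possible by Lagrange.
The subgroups of order 4 are: {1, 15, 17, 31}; {1, 7, 17, 23}; {1, 9, 17, 25}.
So G has 3 subgroups of order 4.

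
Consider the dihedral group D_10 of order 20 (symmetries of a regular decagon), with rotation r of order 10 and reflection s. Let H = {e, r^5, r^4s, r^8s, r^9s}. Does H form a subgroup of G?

Closure fails: r^5 · r^8s = r^3s ∉ H. So H is not a subgroup.

No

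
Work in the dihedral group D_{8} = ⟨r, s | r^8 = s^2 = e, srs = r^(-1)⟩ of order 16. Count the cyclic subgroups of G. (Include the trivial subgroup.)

Each element a generates a cyclic subgroup ⟨a⟩; distinct elements may generate the same one (a cyclic group of order d has φ(d) generators).
Cyclic subgroups by order — order 1: 1; order 2: 9; order 4: 1; order 8: 1.
Total: 12.

12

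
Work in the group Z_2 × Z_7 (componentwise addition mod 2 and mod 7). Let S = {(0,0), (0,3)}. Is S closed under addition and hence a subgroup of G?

No

(0,3) ∈ S but its inverse (0,4) ∉ S, so S is not a subgroup.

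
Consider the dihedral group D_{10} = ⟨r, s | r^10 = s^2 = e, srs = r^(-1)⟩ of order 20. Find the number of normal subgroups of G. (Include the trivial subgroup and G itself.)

G has 22 subgroups. Checking conjugation-invariance by order — order 1: 1/1 normal; order 2: 1/11 normal; order 4: 0/5 normal; order 5: 1/1 normal; order 10: 3/3 normal; order 20: 1/1 normal.
Total normal subgroups: 7.

7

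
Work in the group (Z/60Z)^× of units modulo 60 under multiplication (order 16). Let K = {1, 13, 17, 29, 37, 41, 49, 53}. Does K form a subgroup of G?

Yes

|K| = 8 divides |G| = 16, consistent with Lagrange.
K contains the identity, every element's inverse is in K, and K is closed under ·: it is a subgroup.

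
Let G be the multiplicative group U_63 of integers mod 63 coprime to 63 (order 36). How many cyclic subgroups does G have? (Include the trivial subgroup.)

A cyclic subgroup of order d is generated by each of its φ(d) elements of order d, so the cyclic subgroups of order d number (#elements of order d)/φ(d).
Cyclic subgroups by order — order 1: 1; order 2: 3; order 3: 4; order 6: 12.
Total: 20.

20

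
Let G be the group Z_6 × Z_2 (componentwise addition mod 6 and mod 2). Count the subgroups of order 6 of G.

3

|G| = 12 and 6 | 12, so subgroups of order 6 are possible by Lagrange.
The subgroups of order 6 are: {(0,0), (0,1), (2,0), (2,1), (4,0), (4,1)}; {(0,0), (1,0), (2,0), (3,0), (4,0), (5,0)}; {(0,0), (1,1), (2,0), (3,1), (4,0), (5,1)}.
So G has 3 subgroups of order 6.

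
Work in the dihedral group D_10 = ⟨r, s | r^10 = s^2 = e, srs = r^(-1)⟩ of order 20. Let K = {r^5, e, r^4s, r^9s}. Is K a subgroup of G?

|K| = 4 divides |G| = 20, consistent with Lagrange.
K contains the identity, every element's inverse is in K, and K is closed under ·: it is a subgroup.

Yes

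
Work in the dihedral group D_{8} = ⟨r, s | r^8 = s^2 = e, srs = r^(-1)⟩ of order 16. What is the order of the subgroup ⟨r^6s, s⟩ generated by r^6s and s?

|⟨r^6s⟩| = 2 and |⟨s⟩| = 2, so |H| is a multiple of lcm(2, 2) = 2 and divides |G| = 16.
Closing under the operation: H = {e, r^2, r^4, r^6, s, r^2s, r^4s, r^6s}, so |H| = 8.

8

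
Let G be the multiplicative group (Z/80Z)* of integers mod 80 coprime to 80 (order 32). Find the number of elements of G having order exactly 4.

Enumerating element orders in G gives 24 elements of order 4.

24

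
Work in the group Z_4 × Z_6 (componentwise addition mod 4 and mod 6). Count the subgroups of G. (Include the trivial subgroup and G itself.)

16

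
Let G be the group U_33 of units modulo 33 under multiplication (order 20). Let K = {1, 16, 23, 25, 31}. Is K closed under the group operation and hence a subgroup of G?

25 ∈ K but its inverse 4 ∉ K, so K is not a subgroup.

No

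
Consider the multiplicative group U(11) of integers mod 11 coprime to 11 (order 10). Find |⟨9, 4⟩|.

|⟨9⟩| = 5 and |⟨4⟩| = 5, so |H| is a multiple of lcm(5, 5) = 5 and divides |G| = 10.
Closing under the operation: H = {1, 3, 4, 5, 9}, so |H| = 5.

5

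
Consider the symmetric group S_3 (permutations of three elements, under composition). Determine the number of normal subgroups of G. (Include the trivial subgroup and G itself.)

3

G has 6 subgroups. Checking conjugation-invariance by order — order 1: 1/1 normal; order 2: 0/3 normal; order 3: 1/1 normal; order 6: 1/1 normal.
Total normal subgroups: 3.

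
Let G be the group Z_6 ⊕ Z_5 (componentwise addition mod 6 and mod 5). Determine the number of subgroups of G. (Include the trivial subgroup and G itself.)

8

|G| = 30, so by Lagrange every subgroup order divides 30. Divisors: 1, 2, 3, 5, 6, 10, 15, 30.
Subgroups by order — order 1: 1; order 2: 1; order 3: 1; order 5: 1; order 6: 1; order 10: 1; order 15: 1; order 30: 1.
Total: 1 + 1 + 1 + 1 + 1 + 1 + 1 + 1 = 8.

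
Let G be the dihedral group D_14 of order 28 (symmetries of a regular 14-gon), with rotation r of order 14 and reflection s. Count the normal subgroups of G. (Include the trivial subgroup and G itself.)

7

G has 28 subgroups. Checking conjugation-invariance by order — order 1: 1/1 normal; order 2: 1/15 normal; order 4: 0/7 normal; order 7: 1/1 normal; order 14: 3/3 normal; order 28: 1/1 normal.
Total normal subgroups: 7.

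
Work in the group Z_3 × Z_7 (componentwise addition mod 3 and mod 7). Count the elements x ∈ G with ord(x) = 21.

12

An element (a,b) has order lcm(ord(a), ord(b)); count pairs with lcm equal to 21.
Enumerating gives 12 such elements.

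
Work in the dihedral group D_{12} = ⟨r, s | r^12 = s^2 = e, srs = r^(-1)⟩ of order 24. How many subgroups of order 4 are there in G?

|G| = 24 and 4 | 24, so subgroups of order 4 are possible by Lagrange.
The subgroups of order 4 are: {e, r^6, r^4s, r^10s}; {e, r^6, r^5s, r^11s}; {e, r^6, r^2s, r^8s}; {e, r^3, r^6, r^9}; … (7 in all).
So G has 7 subgroups of order 4.

7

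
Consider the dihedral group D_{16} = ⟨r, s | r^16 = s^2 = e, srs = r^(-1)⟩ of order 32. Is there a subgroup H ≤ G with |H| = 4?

Yes

4 | 32. A subgroup of order 4 is {e, r^8, r^2s, r^10s}.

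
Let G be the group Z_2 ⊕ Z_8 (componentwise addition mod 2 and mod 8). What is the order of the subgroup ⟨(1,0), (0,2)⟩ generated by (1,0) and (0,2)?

8

|⟨(1,0)⟩| = 2 and |⟨(0,2)⟩| = 4, so |H| is a multiple of lcm(2, 4) = 4 and divides |G| = 16.
Closing under the operation: H = {(0,0), (0,2), (0,4), (0,6), (1,0), (1,2), (1,4), (1,6)}, so |H| = 8.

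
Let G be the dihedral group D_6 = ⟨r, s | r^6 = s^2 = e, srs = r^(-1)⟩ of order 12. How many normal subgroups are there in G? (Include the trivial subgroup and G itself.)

G has 16 subgroups. Checking conjugation-invariance by order — order 1: 1/1 normal; order 2: 1/7 normal; order 3: 1/1 normal; order 4: 0/3 normal; order 6: 3/3 normal; order 12: 1/1 normal.
Total normal subgroups: 7.

7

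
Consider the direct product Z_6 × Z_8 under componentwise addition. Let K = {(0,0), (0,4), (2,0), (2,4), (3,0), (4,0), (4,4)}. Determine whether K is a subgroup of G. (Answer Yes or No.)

|K| = 7 does not divide |G| = 48, so by Lagrange K is not a subgroup.

No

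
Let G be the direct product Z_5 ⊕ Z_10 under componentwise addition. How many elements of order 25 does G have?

0

An element (a,b) has order lcm(ord(a), ord(b)); count pairs with lcm equal to 25.
Enumerating gives 0 such elements.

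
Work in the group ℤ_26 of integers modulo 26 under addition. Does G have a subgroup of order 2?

2 | 26. A subgroup of order 2 is {0, 13}.

Yes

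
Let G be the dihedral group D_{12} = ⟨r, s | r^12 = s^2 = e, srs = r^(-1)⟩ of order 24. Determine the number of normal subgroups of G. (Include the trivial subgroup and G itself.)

G has 34 subgroups. Checking conjugation-invariance by order — order 1: 1/1 normal; order 2: 1/13 normal; order 3: 1/1 normal; order 4: 1/7 normal; order 6: 1/5 normal; order 8: 0/3 normal; order 12: 3/3 normal; order 24: 1/1 normal.
Total normal subgroups: 9.

9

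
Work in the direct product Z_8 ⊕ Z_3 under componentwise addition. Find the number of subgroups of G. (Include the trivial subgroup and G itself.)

|G| = 24, so by Lagrange every subgroup order divides 24. Divisors: 1, 2, 3, 4, 6, 8, 12, 24.
Subgroups by order — order 1: 1; order 2: 1; order 3: 1; order 4: 1; order 6: 1; order 8: 1; order 12: 1; order 24: 1.
Total: 1 + 1 + 1 + 1 + 1 + 1 + 1 + 1 = 8.

8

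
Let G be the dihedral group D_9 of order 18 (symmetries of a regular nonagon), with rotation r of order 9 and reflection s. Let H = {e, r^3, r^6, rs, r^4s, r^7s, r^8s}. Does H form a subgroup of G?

|H| = 7 does not divide |G| = 18, so by Lagrange H is not a subgroup.

No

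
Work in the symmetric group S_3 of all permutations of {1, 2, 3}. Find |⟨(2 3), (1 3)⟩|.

6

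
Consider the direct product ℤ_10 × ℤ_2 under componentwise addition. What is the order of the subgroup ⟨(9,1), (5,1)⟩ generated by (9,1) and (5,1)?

|⟨(9,1)⟩| = 10 and |⟨(5,1)⟩| = 2, so |H| is a multiple of lcm(10, 2) = 10 and divides |G| = 20.
Closing under the operation: H = {(0,0), (1,1), (2,0), (3,1), (4,0), (5,1), (6,0), (7,1), (8,0), (9,1)}, so |H| = 10.

10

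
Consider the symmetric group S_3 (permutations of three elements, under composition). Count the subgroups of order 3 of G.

|G| = 6 and 3 | 6, so subgroups of order 3 are possible by Lagrange.
The subgroups of order 3 are: {e, (1 2 3), (1 3 2)}.
So G has 1 subgroup of order 3.

1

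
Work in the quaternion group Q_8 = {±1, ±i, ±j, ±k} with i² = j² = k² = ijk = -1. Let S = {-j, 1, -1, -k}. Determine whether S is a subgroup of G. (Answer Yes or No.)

-k ∈ S but its inverse k ∉ S, so S is not a subgroup.

No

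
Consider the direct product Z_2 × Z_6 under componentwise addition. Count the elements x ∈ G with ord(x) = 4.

An element (a,b) has order lcm(ord(a), ord(b)); count pairs with lcm equal to 4.
Enumerating gives 0 such elements.

0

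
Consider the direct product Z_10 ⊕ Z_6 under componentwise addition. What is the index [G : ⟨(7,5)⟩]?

|⟨(7,5)⟩| = 30 and |G| = 60.
By Lagrange, [G : H] = |G|/|H| = 60/30 = 2.

2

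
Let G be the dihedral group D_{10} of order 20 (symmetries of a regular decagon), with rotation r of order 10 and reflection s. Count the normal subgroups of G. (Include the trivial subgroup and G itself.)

7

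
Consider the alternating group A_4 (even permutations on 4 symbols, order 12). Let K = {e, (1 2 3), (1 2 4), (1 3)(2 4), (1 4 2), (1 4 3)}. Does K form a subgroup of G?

(1 4 3) ∈ K but its inverse (1 3 4) ∉ K, so K is not a subgroup.

No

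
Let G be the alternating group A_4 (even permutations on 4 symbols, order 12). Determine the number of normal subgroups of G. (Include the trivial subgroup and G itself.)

G has 10 subgroups. Checking conjugation-invariance by order — order 1: 1/1 normal; order 2: 0/3 normal; order 3: 0/4 normal; order 4: 1/1 normal; order 12: 1/1 normal.
Total normal subgroups: 3.

3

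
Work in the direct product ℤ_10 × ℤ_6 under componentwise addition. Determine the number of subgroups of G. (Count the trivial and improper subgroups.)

20

|G| = 60, so by Lagrange every subgroup order divides 60. Divisors: 1, 2, 3, 4, 5, 6, 10, 12, 15, 20, 30, 60.
Subgroups by order — order 1: 1; order 2: 3; order 3: 1; order 4: 1; order 5: 1; order 6: 3; order 10: 3; order 12: 1; order 15: 1; order 20: 1; order 30: 3; order 60: 1.
Total: 1 + 3 + 1 + 1 + 1 + 3 + 3 + 1 + 1 + 1 + 3 + 1 = 20.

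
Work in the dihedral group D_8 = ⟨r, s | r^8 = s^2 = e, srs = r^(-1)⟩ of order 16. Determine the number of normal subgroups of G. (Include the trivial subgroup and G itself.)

7

G has 19 subgroups. Checking conjugation-invariance by order — order 1: 1/1 normal; order 2: 1/9 normal; order 4: 1/5 normal; order 8: 3/3 normal; order 16: 1/1 normal.
Total normal subgroups: 7.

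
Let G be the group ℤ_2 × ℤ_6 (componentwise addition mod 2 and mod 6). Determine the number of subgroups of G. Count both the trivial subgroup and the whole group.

|G| = 12, so by Lagrange every subgroup order divides 12. Divisors: 1, 2, 3, 4, 6, 12.
Subgroups by order — order 1: 1; order 2: 3; order 3: 1; order 4: 1; order 6: 3; order 12: 1.
Total: 1 + 3 + 1 + 1 + 3 + 1 = 10.

10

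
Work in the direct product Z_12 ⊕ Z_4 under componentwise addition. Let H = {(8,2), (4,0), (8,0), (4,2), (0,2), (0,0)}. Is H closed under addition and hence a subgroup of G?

|H| = 6 divides |G| = 48, consistent with Lagrange.
H contains the identity, every element's inverse is in H, and H is closed under +: it is a subgroup.
In fact H = ⟨(4,2)⟩.

Yes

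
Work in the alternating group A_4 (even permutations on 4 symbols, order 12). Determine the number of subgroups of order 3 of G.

|G| = 12 and 3 | 12, so subgroups of order 3 are possible by Lagrange.
The subgroups of order 3 are: {e, (1 2 3), (1 3 2)}; {e, (1 2 4), (1 4 2)}; {e, (1 3 4), (1 4 3)}; {e, (2 3 4), (2 4 3)}.
So G has 4 subgroups of order 3.

4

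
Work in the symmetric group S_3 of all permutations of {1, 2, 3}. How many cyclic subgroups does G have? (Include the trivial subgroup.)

A cyclic subgroup of order d is generated by each of its φ(d) elements of order d, so the cyclic subgroups of order d number (#elements of order d)/φ(d).
Cyclic subgroups by order — order 1: 1; order 2: 3; order 3: 1.
Total: 5.

5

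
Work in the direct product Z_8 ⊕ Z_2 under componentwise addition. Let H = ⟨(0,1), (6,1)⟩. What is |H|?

|⟨(0,1)⟩| = 2 and |⟨(6,1)⟩| = 4, so |H| is a multiple of lcm(2, 4) = 4 and divides |G| = 16.
Closing under the operation: H = {(0,0), (0,1), (2,0), (2,1), (4,0), (4,1), (6,0), (6,1)}, so |H| = 8.

8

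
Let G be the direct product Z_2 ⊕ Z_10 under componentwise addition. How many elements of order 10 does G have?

12

An element (a,b) has order lcm(ord(a), ord(b)); count pairs with lcm equal to 10.
Enumerating gives 12 such elements.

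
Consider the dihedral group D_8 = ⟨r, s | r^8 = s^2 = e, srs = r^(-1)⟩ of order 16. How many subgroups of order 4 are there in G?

|G| = 16 and 4 | 16, so subgroups of order 4 are possible by Lagrange.
The subgroups of order 4 are: {e, r^2, r^4, r^6}; {e, r^4, r^2s, r^6s}; {e, r^4, r^3s, r^7s}; {e, r^4, s, r^4s}; … (5 in all).
So G has 5 subgroups of order 4.

5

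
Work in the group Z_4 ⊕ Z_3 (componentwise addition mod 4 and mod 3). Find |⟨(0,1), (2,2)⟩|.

6

|⟨(0,1)⟩| = 3 and |⟨(2,2)⟩| = 6, so |H| is a multiple of lcm(3, 6) = 6 and divides |G| = 12.
Closing under the operation: H = {(0,0), (0,1), (0,2), (2,0), (2,1), (2,2)}, so |H| = 6.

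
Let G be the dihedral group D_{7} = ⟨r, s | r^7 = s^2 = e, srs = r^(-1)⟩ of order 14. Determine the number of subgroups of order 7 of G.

|G| = 14 and 7 | 14, so subgroups of order 7 are possible by Lagrange.
The subgroups of order 7 are: {e, r, r^2, r^3, r^4, r^5, r^6}.
So G has 1 subgroup of order 7.

1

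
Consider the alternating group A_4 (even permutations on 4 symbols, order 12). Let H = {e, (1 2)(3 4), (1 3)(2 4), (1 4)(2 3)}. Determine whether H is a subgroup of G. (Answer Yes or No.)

Yes

|H| = 4 divides |G| = 12, consistent with Lagrange.
H contains the identity, every element's inverse is in H, and H is closed under ∘: it is a subgroup.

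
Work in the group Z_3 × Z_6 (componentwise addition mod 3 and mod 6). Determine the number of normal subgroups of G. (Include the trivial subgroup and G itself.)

12

G is abelian, so every subgroup is normal.
G has 12 subgroups in total, hence 12 normal subgroups.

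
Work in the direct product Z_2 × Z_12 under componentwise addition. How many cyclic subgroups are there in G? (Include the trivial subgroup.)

12

Each element a generates a cyclic subgroup ⟨a⟩; distinct elements may generate the same one (a cyclic group of order d has φ(d) generators).
Cyclic subgroups by order — order 1: 1; order 2: 3; order 3: 1; order 4: 2; order 6: 3; order 12: 2.
Total: 12.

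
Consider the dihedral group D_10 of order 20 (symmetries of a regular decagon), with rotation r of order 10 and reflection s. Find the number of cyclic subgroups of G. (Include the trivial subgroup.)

14

Each element a generates a cyclic subgroup ⟨a⟩; distinct elements may generate the same one (a cyclic group of order d has φ(d) generators).
Cyclic subgroups by order — order 1: 1; order 2: 11; order 5: 1; order 10: 1.
Total: 14.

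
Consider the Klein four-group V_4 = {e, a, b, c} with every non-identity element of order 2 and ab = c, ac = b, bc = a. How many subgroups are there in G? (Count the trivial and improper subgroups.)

5

|G| = 4, so by Lagrange every subgroup order divides 4. Divisors: 1, 2, 4.
Subgroups by order — order 1: 1; order 2: 3; order 4: 1.
Total: 1 + 3 + 1 = 5.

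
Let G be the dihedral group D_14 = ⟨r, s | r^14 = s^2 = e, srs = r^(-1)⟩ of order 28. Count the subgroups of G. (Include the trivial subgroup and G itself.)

28

|G| = 28, so by Lagrange every subgroup order divides 28. Divisors: 1, 2, 4, 7, 14, 28.
Subgroups by order — order 1: 1; order 2: 15; order 4: 7; order 7: 1; order 14: 3; order 28: 1.
Total: 1 + 15 + 7 + 1 + 3 + 1 = 28.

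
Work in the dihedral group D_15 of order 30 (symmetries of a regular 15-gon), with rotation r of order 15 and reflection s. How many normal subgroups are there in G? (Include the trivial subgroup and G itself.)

5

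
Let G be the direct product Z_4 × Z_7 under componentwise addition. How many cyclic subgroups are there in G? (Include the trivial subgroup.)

6

A cyclic subgroup of order d is generated by each of its φ(d) elements of order d, so the cyclic subgroups of order d number (#elements of order d)/φ(d).
Cyclic subgroups by order — order 1: 1; order 2: 1; order 4: 1; order 7: 1; order 14: 1; order 28: 1.
Total: 6.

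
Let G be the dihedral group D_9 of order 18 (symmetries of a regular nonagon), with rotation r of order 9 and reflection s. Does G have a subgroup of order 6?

Yes

6 | 18. A subgroup of order 6 is {e, r^3, r^6, r^2s, r^5s, r^8s}.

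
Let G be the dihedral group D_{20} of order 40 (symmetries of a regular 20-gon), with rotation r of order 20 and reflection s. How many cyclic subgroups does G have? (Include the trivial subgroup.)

A cyclic subgroup of order d is generated by each of its φ(d) elements of order d, so the cyclic subgroups of order d number (#elements of order d)/φ(d).
Cyclic subgroups by order — order 1: 1; order 2: 21; order 4: 1; order 5: 1; order 10: 1; order 20: 1.
Total: 26.

26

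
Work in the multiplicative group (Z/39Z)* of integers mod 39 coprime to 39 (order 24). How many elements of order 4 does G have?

The elements of order 4 are: 5, 8, 31, 34.
That's 4.

4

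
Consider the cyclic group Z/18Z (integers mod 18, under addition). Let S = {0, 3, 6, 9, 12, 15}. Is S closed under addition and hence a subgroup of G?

Yes

|S| = 6 divides |G| = 18, consistent with Lagrange.
S contains the identity, every element's inverse is in S, and S is closed under +: it is a subgroup.
In fact S = ⟨3⟩.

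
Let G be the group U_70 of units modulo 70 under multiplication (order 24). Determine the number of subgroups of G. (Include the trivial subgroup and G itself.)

16

|G| = 24, so by Lagrange every subgroup order divides 24. Divisors: 1, 2, 3, 4, 6, 8, 12, 24.
Subgroups by order — order 1: 1; order 2: 3; order 3: 1; order 4: 3; order 6: 3; order 8: 1; order 12: 3; order 24: 1.
Total: 1 + 3 + 1 + 3 + 3 + 1 + 3 + 1 = 16.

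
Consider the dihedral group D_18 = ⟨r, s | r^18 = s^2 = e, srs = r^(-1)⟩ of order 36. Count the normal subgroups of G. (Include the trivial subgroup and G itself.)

9

G has 45 subgroups. Checking conjugation-invariance by order — order 1: 1/1 normal; order 2: 1/19 normal; order 3: 1/1 normal; order 4: 0/9 normal; order 6: 1/7 normal; order 9: 1/1 normal; order 12: 0/3 normal; order 18: 3/3 normal; order 36: 1/1 normal.
Total normal subgroups: 9.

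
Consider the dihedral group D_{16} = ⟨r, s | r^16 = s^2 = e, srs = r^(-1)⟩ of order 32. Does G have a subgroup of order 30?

No

30 does not divide |G| = 32, so by Lagrange no subgroup of order 30 exists.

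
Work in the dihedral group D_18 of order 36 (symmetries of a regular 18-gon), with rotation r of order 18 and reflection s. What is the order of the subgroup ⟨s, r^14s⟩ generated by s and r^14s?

18

|⟨s⟩| = 2 and |⟨r^14s⟩| = 2, so |H| is a multiple of lcm(2, 2) = 2 and divides |G| = 36.
Closing under the operation: H = {e, r^2, r^4, r^6, r^8, r^10, r^12, r^14, r^16, s, r^2s, r^4s, r^6s, r^8s, r^10s, r^12s, r^14s, r^16s}, so |H| = 18.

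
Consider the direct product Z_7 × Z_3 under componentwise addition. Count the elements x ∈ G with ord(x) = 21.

12

An element (a,b) has order lcm(ord(a), ord(b)); count pairs with lcm equal to 21.
Enumerating gives 12 such elements.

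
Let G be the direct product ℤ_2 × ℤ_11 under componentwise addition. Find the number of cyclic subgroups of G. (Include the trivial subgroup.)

4

Group the elements of G by the cyclic subgroup they generate; each cyclic subgroup of order d accounts for φ(d) elements.
Cyclic subgroups by order — order 1: 1; order 2: 1; order 11: 1; order 22: 1.
Total: 4.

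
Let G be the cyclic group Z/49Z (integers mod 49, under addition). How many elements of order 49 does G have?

In a cyclic group of order 49, the number of elements of order d (for d | 49) is φ(d).
φ(49) = 42.

42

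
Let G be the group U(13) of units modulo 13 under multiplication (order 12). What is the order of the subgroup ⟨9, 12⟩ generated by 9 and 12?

|⟨9⟩| = 3 and |⟨12⟩| = 2, so |H| is a multiple of lcm(3, 2) = 6 and divides |G| = 12.
Closing under the operation: H = {1, 3, 4, 9, 10, 12}, so |H| = 6.

6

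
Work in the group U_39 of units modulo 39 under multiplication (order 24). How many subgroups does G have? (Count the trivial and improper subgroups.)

16

|G| = 24, so by Lagrange every subgroup order divides 24. Divisors: 1, 2, 3, 4, 6, 8, 12, 24.
Subgroups by order — order 1: 1; order 2: 3; order 3: 1; order 4: 3; order 6: 3; order 8: 1; order 12: 3; order 24: 1.
Total: 1 + 3 + 1 + 3 + 3 + 1 + 3 + 1 = 16.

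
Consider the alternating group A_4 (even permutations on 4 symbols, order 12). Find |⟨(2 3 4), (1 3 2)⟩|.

|⟨(2 3 4)⟩| = 3 and |⟨(1 3 2)⟩| = 3, so |H| is a multiple of lcm(3, 3) = 3 and divides |G| = 12.
Closing {(2 3 4), (1 3 2)} under the group operation gives all of G, so |H| = 12.

12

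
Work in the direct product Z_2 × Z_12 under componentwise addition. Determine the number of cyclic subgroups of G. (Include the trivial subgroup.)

12

Group the elements of G by the cyclic subgroup they generate; each cyclic subgroup of order d accounts for φ(d) elements.
Cyclic subgroups by order — order 1: 1; order 2: 3; order 3: 1; order 4: 2; order 6: 3; order 12: 2.
Total: 12.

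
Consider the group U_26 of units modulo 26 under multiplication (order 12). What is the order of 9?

Compute successive powers of 9 mod 26: 9, 3, 1; 9^3 ≡ 1 (mod 26).
So |⟨9⟩| = 3.

3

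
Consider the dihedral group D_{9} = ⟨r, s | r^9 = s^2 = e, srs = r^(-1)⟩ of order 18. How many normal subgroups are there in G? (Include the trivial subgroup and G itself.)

4

G has 16 subgroups. Checking conjugation-invariance by order — order 1: 1/1 normal; order 2: 0/9 normal; order 3: 1/1 normal; order 6: 0/3 normal; order 9: 1/1 normal; order 18: 1/1 normal.
Total normal subgroups: 4.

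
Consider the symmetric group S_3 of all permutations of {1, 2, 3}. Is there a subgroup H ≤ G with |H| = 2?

Yes

2 | 6. A subgroup of order 2 is {e, (1 2)}.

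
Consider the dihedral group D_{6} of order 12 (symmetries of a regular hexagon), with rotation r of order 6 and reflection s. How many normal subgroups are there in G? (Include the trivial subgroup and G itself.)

7

G has 16 subgroups. Checking conjugation-invariance by order — order 1: 1/1 normal; order 2: 1/7 normal; order 3: 1/1 normal; order 4: 0/3 normal; order 6: 3/3 normal; order 12: 1/1 normal.
Total normal subgroups: 7.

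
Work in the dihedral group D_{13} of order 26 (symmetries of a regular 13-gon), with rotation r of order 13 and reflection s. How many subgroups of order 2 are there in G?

13

|G| = 26 and 2 | 26, so subgroups of order 2 are possible by Lagrange.
The subgroups of order 2 are: {e, r^10s}; {e, r^11s}; {e, r^12s}; {e, r^2s}; … (13 in all).
So G has 13 subgroups of order 2.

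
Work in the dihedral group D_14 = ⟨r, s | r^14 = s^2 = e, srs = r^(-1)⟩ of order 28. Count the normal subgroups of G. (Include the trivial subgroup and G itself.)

G has 28 subgroups. Checking conjugation-invariance by order — order 1: 1/1 normal; order 2: 1/15 normal; order 4: 0/7 normal; order 7: 1/1 normal; order 14: 3/3 normal; order 28: 1/1 normal.
Total normal subgroups: 7.

7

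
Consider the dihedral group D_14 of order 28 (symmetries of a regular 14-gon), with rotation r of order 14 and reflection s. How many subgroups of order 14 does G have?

|G| = 28 and 14 | 28, so subgroups of order 14 are possible by Lagrange.
The subgroups of order 14 are: {e, r, r^2, r^3, r^4, r^5, r^6, r^7, r^8, r^9, r^10, r^11, r^12, r^13}; {e, r^2, r^4, r^6, r^8, r^10, r^12, s, r^2s, r^4s, r^6s, r^8s, r^10s, r^12s}; {e, r^2, r^4, r^6, r^8, r^10, r^12, rs, r^3s, r^5s, r^7s, r^9s, r^11s, r^13s}.
So G has 3 subgroups of order 14.

3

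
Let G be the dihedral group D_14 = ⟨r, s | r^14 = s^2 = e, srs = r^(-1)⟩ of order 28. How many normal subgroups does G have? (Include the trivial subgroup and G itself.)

G has 28 subgroups. Checking conjugation-invariance by order — order 1: 1/1 normal; order 2: 1/15 normal; order 4: 0/7 normal; order 7: 1/1 normal; order 14: 3/3 normal; order 28: 1/1 normal.
Total normal subgroups: 7.

7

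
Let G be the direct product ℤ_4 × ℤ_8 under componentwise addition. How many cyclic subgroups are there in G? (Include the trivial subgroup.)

Each element a generates a cyclic subgroup ⟨a⟩; distinct elements may generate the same one (a cyclic group of order d has φ(d) generators).
Cyclic subgroups by order — order 1: 1; order 2: 3; order 4: 6; order 8: 4.
Total: 14.

14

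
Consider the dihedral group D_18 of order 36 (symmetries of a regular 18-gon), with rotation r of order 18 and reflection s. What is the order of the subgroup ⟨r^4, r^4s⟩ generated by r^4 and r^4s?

18

|⟨r^4⟩| = 9 and |⟨r^4s⟩| = 2, so |H| is a multiple of lcm(9, 2) = 18 and divides |G| = 36.
Closing under the operation: H = {e, r^2, r^4, r^6, r^8, r^10, r^12, r^14, r^16, s, r^2s, r^4s, r^6s, r^8s, r^10s, r^12s, r^14s, r^16s}, so |H| = 18.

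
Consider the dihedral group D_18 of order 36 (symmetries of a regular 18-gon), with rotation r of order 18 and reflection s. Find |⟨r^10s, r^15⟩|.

12

|⟨r^10s⟩| = 2 and |⟨r^15⟩| = 6, so |H| is a multiple of lcm(2, 6) = 6 and divides |G| = 36.
Closing under the operation: H = {e, r^3, r^6, r^9, r^12, r^15, rs, r^4s, r^7s, r^10s, r^13s, r^16s}, so |H| = 12.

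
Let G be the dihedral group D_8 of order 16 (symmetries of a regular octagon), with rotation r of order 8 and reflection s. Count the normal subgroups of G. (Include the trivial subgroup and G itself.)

7

G has 19 subgroups. Checking conjugation-invariance by order — order 1: 1/1 normal; order 2: 1/9 normal; order 4: 1/5 normal; order 8: 3/3 normal; order 16: 1/1 normal.
Total normal subgroups: 7.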